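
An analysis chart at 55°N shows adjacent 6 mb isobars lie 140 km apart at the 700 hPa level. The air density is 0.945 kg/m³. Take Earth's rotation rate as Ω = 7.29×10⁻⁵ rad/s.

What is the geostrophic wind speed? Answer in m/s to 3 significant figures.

38.0 m/s

Coriolis parameter at 55°N:
f = 2Ω sin φ = 2 × 7.29×10⁻⁵ × sin 55° = 1.19×10⁻⁴ s⁻¹
Pressure gradient: |∂P/∂n| = 600 Pa / 140000 m = 4.29×10⁻³ Pa/m
Geostrophic balance (pressure-gradient force = Coriolis force):
V_g = (1/(fρ)) |∂P/∂n| = 4.29×10⁻³ / (1.19×10⁻⁴ × 0.945) = 38.0 m/s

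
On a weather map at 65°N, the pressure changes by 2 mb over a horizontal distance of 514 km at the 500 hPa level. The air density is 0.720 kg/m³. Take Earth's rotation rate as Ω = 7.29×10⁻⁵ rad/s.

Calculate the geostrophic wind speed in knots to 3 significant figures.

7.95 knots

Coriolis parameter at 65°N:
f = 2Ω sin φ = 2 × 7.29×10⁻⁵ × sin 65° = 1.32×10⁻⁴ s⁻¹
Pressure gradient: |∂P/∂n| = 200 Pa / 514000 m = 3.89×10⁻⁴ Pa/m
Geostrophic balance (pressure-gradient force = Coriolis force):
V_g = (1/(fρ)) |∂P/∂n| = 3.89×10⁻⁴ / (1.32×10⁻⁴ × 0.720) = 4.09 m/s
Converting: 4.09 m/s × 1.944 = 7.95 knots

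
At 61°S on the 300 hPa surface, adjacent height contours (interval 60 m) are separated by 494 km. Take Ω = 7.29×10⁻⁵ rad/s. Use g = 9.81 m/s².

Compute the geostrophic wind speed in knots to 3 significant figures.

Coriolis parameter at 61°S:
f = 2Ω sin φ = 2 × 7.29×10⁻⁵ × sin 61° = 1.28×10⁻⁴ s⁻¹
Height gradient: |∂Z/∂n| = 60 m / 494000 m = 1.21×10⁻⁴
On a pressure surface, geostrophic balance gives V_g = (g/f)|∂Z/∂n|:
V_g = 9.81 × 1.21×10⁻⁴ / 1.28×10⁻⁴ = 9.34 m/s
Converting: 9.34 m/s × 1.944 = 18.2 knots

18.2 knots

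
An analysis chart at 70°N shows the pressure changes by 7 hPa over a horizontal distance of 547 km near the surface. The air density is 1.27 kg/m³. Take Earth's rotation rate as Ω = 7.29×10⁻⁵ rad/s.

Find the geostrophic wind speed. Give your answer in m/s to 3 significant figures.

Coriolis parameter at 70°N:
f = 2Ω sin φ = 2 × 7.29×10⁻⁵ × sin 70° = 1.37×10⁻⁴ s⁻¹
Pressure gradient: |∂P/∂n| = 700 Pa / 547000 m = 1.28×10⁻³ Pa/m
Geostrophic balance (pressure-gradient force = Coriolis force):
V_g = (1/(fρ)) |∂P/∂n| = 1.28×10⁻³ / (1.37×10⁻⁴ × 1.27) = 7.35 m/s

7.35 m/s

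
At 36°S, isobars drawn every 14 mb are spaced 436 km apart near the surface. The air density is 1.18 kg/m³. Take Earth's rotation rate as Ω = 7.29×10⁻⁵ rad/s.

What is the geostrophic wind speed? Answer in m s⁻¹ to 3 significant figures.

Coriolis parameter at 36°S:
f = 2Ω sin φ = 2 × 7.29×10⁻⁵ × sin 36° = 8.57×10⁻⁵ s⁻¹
Pressure gradient: |∂P/∂n| = 1400 Pa / 436000 m = 3.21×10⁻³ Pa/m
Geostrophic balance (pressure-gradient force = Coriolis force):
V_g = (1/(fρ)) |∂P/∂n| = 3.21×10⁻³ / (8.57×10⁻⁵ × 1.18) = 31.8 m/s

31.8 m s⁻¹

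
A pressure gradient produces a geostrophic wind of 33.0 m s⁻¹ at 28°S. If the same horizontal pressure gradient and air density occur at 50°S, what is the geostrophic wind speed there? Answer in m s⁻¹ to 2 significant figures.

20 m s⁻¹

With the same pressure gradient and density, V_g ∝ 1/f ∝ 1/sin φ.
V₂ = V₁ · sin φ₁ / sin φ₂ = 33.0 × sin 28° / sin 50°
V₂ = 33.0 × 0.4695/0.7660 = 20 m s⁻¹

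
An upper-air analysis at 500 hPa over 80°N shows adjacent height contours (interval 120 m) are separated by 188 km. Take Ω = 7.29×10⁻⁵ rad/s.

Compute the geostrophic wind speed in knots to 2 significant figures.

85 knots

Coriolis parameter at 80°N:
f = 2Ω sin φ = 2 × 7.29×10⁻⁵ × sin 80° = 1.44×10⁻⁴ s⁻¹
Height gradient: |∂Z/∂n| = 120 m / 188000 m = 6.38×10⁻⁴
On a pressure surface, geostrophic balance gives V_g = (g/f)|∂Z/∂n|:
V_g = 9.81 × 6.38×10⁻⁴ / 1.44×10⁻⁴ = 43.6 m/s
Converting: 43.6 m/s × 1.944 = 85 knots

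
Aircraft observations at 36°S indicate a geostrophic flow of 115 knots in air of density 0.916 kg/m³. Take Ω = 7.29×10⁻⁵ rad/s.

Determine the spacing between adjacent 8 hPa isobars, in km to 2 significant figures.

170 km

Coriolis parameter at 36°S:
f = 2Ω sin φ = 2 × 7.29×10⁻⁵ × sin 36° = 8.57×10⁻⁵ s⁻¹
Wind speed in SI: 115 knots = 59.2 m/s
Geostrophic balance rearranged: |∂P/∂n| = f ρ V_g
|∂P/∂n| = 8.57×10⁻⁵ × 0.916 × 59.2 = 4.64×10⁻³ Pa/m
Isobar spacing: Δn = ΔP/|∂P/∂n| = 800 Pa / 4.64×10⁻³ Pa/m = 172259 m ≈ 170 km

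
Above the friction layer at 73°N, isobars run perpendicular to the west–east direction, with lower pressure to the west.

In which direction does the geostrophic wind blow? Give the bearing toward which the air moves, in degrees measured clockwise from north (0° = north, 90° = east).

000°

The pressure-gradient force points toward the west (bearing 270°).
Geostrophic balance: in the Northern Hemisphere the Coriolis force deflects motion to the right, so the geostrophic wind blows 90° to the right of the pressure-gradient force (low pressure on the left).
Rotating 270° by 90° clockwise gives 000° — the wind blows toward the north.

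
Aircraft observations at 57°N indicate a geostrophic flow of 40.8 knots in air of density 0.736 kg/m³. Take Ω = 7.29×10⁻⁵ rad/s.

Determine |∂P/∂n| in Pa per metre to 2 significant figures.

Coriolis parameter at 57°N:
f = 2Ω sin φ = 2 × 7.29×10⁻⁵ × sin 57° = 1.22×10⁻⁴ s⁻¹
Wind speed in SI: 40.8 knots = 21.0 m/s
Geostrophic balance rearranged: |∂P/∂n| = f ρ V_g
|∂P/∂n| = 1.22×10⁻⁴ × 0.736 × 21.0 = 1.89×10⁻³ Pa/m

1.9×10⁻³ Pa/m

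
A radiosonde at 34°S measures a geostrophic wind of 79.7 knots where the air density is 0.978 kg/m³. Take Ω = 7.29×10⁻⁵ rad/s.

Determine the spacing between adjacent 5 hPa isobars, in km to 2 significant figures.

150 km

Coriolis parameter at 34°S:
f = 2Ω sin φ = 2 × 7.29×10⁻⁵ × sin 34° = 8.15×10⁻⁵ s⁻¹
Wind speed in SI: 79.7 knots = 41.0 m/s
Geostrophic balance rearranged: |∂P/∂n| = f ρ V_g
|∂P/∂n| = 8.15×10⁻⁵ × 0.978 × 41.0 = 3.27×10⁻³ Pa/m
Isobar spacing: Δn = ΔP/|∂P/∂n| = 500 Pa / 3.27×10⁻³ Pa/m = 152938 m ≈ 150 km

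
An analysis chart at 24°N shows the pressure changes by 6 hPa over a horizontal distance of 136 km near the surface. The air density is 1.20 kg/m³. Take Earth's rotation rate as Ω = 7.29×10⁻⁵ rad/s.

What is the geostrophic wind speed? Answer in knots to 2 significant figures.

120 knots

Coriolis parameter at 24°N:
f = 2Ω sin φ = 2 × 7.29×10⁻⁵ × sin 24° = 5.93×10⁻⁵ s⁻¹
Pressure gradient: |∂P/∂n| = 600 Pa / 136000 m = 4.41×10⁻³ Pa/m
Geostrophic balance (pressure-gradient force = Coriolis force):
V_g = (1/(fρ)) |∂P/∂n| = 4.41×10⁻³ / (5.93×10⁻⁵ × 1.20) = 62.0 m/s
Converting: 62.0 m/s × 1.944 = 120 knots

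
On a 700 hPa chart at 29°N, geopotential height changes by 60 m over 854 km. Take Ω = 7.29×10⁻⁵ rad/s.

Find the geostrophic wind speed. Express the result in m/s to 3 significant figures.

Coriolis parameter at 29°N:
f = 2Ω sin φ = 2 × 7.29×10⁻⁵ × sin 29° = 7.07×10⁻⁵ s⁻¹
Height gradient: |∂Z/∂n| = 60 m / 854000 m = 7.03×10⁻⁵
On a pressure surface, geostrophic balance gives V_g = (g/f)|∂Z/∂n|:
V_g = 9.81 × 7.03×10⁻⁵ / 7.07×10⁻⁵ = 9.75 m/s

9.75 m/s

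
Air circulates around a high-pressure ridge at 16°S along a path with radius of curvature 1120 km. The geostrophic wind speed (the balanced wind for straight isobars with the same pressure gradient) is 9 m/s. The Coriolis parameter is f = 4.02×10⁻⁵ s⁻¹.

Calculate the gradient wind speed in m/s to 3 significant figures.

12.4 m/s

Around a high, pressure-gradient force acts outward with centrifugal, so Coriolis balances both:
fV = (1/ρ)|∂P/∂n| + V²/R  →  V² − fR·V + fR·V_g = 0
With fR = 4.02×10⁻⁵ × 1120×10³ m = 45.0 m/s:
V = [fR − √((fR)² − 4 fR V_g)]/2 = [45.0 − √(45.0² − 4×45.0×9)]/2 = 12.4 m/s
Supergeostrophic (V > V_g = 9 m/s), as expected around a high.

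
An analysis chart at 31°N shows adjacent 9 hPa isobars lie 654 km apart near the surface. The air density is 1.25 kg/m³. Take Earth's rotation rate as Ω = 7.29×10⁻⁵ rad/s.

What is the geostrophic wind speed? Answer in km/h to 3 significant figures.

52.8 km/h

Coriolis parameter at 31°N:
f = 2Ω sin φ = 2 × 7.29×10⁻⁵ × sin 31° = 7.51×10⁻⁵ s⁻¹
Pressure gradient: |∂P/∂n| = 900 Pa / 654000 m = 1.38×10⁻³ Pa/m
Geostrophic balance (pressure-gradient force = Coriolis force):
V_g = (1/(fρ)) |∂P/∂n| = 1.38×10⁻³ / (7.51×10⁻⁵ × 1.25) = 14.7 m/s
Converting: 14.7 m/s × 3.6 = 52.8 km/h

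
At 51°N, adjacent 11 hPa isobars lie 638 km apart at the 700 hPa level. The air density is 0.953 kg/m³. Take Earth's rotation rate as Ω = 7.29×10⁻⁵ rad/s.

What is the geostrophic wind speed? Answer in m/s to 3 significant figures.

Coriolis parameter at 51°N:
f = 2Ω sin φ = 2 × 7.29×10⁻⁵ × sin 51° = 1.13×10⁻⁴ s⁻¹
Pressure gradient: |∂P/∂n| = 1100 Pa / 638000 m = 1.72×10⁻³ Pa/m
Geostrophic balance (pressure-gradient force = Coriolis force):
V_g = (1/(fρ)) |∂P/∂n| = 1.72×10⁻³ / (1.13×10⁻⁴ × 0.953) = 16.0 m/s

16.0 m/s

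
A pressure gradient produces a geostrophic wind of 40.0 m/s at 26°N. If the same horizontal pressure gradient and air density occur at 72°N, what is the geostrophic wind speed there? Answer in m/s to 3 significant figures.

With the same pressure gradient and density, V_g ∝ 1/f ∝ 1/sin φ.
V₂ = V₁ · sin φ₁ / sin φ₂ = 40.0 × sin 26° / sin 72°
V₂ = 40.0 × 0.4384/0.9511 = 18.4 m/s

18.4 m/s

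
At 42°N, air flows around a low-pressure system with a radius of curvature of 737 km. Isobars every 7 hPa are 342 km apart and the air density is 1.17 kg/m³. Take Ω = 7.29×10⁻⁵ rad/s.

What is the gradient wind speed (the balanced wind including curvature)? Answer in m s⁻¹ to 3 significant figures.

14.9 m s⁻¹

Coriolis parameter at 42°N:
f = 2Ω sin φ = 2 × 7.29×10⁻⁵ × sin 42° = 9.76×10⁻⁵ s⁻¹
Pressure gradient: |∂P/∂n| = 700 Pa / 342000 m = 2.05×10⁻³ Pa/m
Geostrophic speed: V_g = |∂P/∂n|/(fρ) = 2.05×10⁻³/(9.76×10⁻⁵ × 1.17) = 17.9 m/s
Around a low, centrifugal force acts outward with Coriolis, so pressure-gradient force balances both:
(1/ρ)|∂P/∂n| = fV + V²/R  →  V² + fR·V − fR·V_g = 0
With fR = 9.76×10⁻⁵ × 737×10³ m = 71.9 m/s:
V = [−fR + √((fR)² + 4 fR V_g)]/2 = [−71.9 + √(71.9² + 4×71.9×17.9)]/2 = 14.9 m/s
Subgeostrophic (V < V_g = 17.9 m/s), as expected around a low.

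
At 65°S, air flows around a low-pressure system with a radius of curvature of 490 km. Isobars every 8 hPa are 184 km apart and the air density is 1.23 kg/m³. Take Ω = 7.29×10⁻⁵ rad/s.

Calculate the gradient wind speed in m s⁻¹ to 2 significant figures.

Coriolis parameter at 65°S:
f = 2Ω sin φ = 2 × 7.29×10⁻⁵ × sin 65° = 1.32×10⁻⁴ s⁻¹
Pressure gradient: |∂P/∂n| = 800 Pa / 184000 m = 4.35×10⁻³ Pa/m
Geostrophic speed: V_g = |∂P/∂n|/(fρ) = 4.35×10⁻³/(1.32×10⁻⁴ × 1.23) = 26.8 m/s
Around a low, centrifugal force acts outward with Coriolis, so pressure-gradient force balances both:
(1/ρ)|∂P/∂n| = fV + V²/R  →  V² + fR·V − fR·V_g = 0
With fR = 1.32×10⁻⁴ × 490×10³ m = 64.7 m/s:
V = [−fR + √((fR)² + 4 fR V_g)]/2 = [−64.7 + √(64.7² + 4×64.7×26.8)]/2 = 20.4 m/s
Subgeostrophic (V < V_g = 26.8 m/s), as expected around a low.

20 m s⁻¹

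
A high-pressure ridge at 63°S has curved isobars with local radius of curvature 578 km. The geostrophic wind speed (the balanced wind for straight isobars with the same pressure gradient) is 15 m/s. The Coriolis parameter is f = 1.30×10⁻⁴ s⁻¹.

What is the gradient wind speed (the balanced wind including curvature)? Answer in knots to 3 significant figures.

Around a high, pressure-gradient force acts outward with centrifugal, so Coriolis balances both:
fV = (1/ρ)|∂P/∂n| + V²/R  →  V² − fR·V + fR·V_g = 0
With fR = 1.30×10⁻⁴ × 578×10³ m = 75.1 m/s:
V = [fR − √((fR)² − 4 fR V_g)]/2 = [75.1 − √(75.1² − 4×75.1×15)]/2 = 20.7 m/s
Supergeostrophic (V > V_g = 15 m/s), as expected around a high.
Converting: 20.7 m/s × 1.944 = 40.2 knots

40.2 knots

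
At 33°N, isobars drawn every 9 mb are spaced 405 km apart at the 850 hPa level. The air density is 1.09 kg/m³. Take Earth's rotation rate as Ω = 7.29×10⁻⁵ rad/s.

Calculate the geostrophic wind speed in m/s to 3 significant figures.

25.7 m/s

Coriolis parameter at 33°N:
f = 2Ω sin φ = 2 × 7.29×10⁻⁵ × sin 33° = 7.94×10⁻⁵ s⁻¹
Pressure gradient: |∂P/∂n| = 900 Pa / 405000 m = 2.22×10⁻³ Pa/m
Geostrophic balance (pressure-gradient force = Coriolis force):
V_g = (1/(fρ)) |∂P/∂n| = 2.22×10⁻³ / (7.94×10⁻⁵ × 1.09) = 25.7 m/s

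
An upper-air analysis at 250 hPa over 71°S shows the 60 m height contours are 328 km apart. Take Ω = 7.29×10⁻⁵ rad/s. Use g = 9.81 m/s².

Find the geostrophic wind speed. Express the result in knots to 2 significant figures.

Coriolis parameter at 71°S:
f = 2Ω sin φ = 2 × 7.29×10⁻⁵ × sin 71° = 1.38×10⁻⁴ s⁻¹
Height gradient: |∂Z/∂n| = 60 m / 328000 m = 1.83×10⁻⁴
On a pressure surface, geostrophic balance gives V_g = (g/f)|∂Z/∂n|:
V_g = 9.81 × 1.83×10⁻⁴ / 1.38×10⁻⁴ = 13.0 m/s
Converting: 13.0 m/s × 1.944 = 25 knots

25 knots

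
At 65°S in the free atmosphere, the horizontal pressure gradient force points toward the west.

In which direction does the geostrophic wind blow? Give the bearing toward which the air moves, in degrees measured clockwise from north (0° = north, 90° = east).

The pressure-gradient force points toward the west (bearing 270°).
Geostrophic balance: in the Southern Hemisphere the Coriolis force deflects motion to the left, so the geostrophic wind blows 90° to the left of the pressure-gradient force (low pressure on the right).
Rotating 270° by 90° counterclockwise gives 180° — the wind blows toward the south.

180°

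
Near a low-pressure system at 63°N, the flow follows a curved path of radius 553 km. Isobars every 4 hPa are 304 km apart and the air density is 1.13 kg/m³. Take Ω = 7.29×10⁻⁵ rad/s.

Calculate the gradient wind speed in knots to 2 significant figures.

Coriolis parameter at 63°N:
f = 2Ω sin φ = 2 × 7.29×10⁻⁵ × sin 63° = 1.30×10⁻⁴ s⁻¹
Pressure gradient: |∂P/∂n| = 400 Pa / 304000 m = 1.32×10⁻³ Pa/m
Geostrophic speed: V_g = |∂P/∂n|/(fρ) = 1.32×10⁻³/(1.30×10⁻⁴ × 1.13) = 8.96 m/s
Around a low, centrifugal force acts outward with Coriolis, so pressure-gradient force balances both:
(1/ρ)|∂P/∂n| = fV + V²/R  →  V² + fR·V − fR·V_g = 0
With fR = 1.30×10⁻⁴ × 553×10³ m = 71.8 m/s:
V = [−fR + √((fR)² + 4 fR V_g)]/2 = [−71.8 + √(71.8² + 4×71.8×8.96)]/2 = 8.06 m/s
Subgeostrophic (V < V_g = 8.96 m/s), as expected around a low.
Converting: 8.06 m/s × 1.944 = 16 knots

16 knots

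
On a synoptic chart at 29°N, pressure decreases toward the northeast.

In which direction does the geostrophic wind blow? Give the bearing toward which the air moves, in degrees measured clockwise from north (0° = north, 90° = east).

135°

The pressure-gradient force points toward the northeast (bearing 045°).
Geostrophic balance: in the Northern Hemisphere the Coriolis force deflects motion to the right, so the geostrophic wind blows 90° to the right of the pressure-gradient force (low pressure on the left).
Rotating 045° by 90° clockwise gives 135° — the wind blows toward the southeast.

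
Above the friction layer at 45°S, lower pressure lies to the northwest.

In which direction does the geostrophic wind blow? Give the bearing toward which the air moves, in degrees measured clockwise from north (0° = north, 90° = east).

225°

The pressure-gradient force points toward the northwest (bearing 315°).
Geostrophic balance: in the Southern Hemisphere the Coriolis force deflects motion to the left, so the geostrophic wind blows 90° to the left of the pressure-gradient force (low pressure on the right).
Rotating 315° by 90° counterclockwise gives 225° — the wind blows toward the southwest.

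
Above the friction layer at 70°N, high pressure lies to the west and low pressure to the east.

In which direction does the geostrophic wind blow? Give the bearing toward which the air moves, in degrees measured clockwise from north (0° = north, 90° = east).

180°

The pressure-gradient force points toward the east (bearing 090°).
Geostrophic balance: in the Northern Hemisphere the Coriolis force deflects motion to the right, so the geostrophic wind blows 90° to the right of the pressure-gradient force (low pressure on the left).
Rotating 090° by 90° clockwise gives 180° — the wind blows toward the south.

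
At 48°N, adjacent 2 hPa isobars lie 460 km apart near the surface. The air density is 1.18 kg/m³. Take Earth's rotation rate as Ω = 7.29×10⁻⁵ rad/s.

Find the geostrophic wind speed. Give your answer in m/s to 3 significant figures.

Coriolis parameter at 48°N:
f = 2Ω sin φ = 2 × 7.29×10⁻⁵ × sin 48° = 1.08×10⁻⁴ s⁻¹
Pressure gradient: |∂P/∂n| = 200 Pa / 460000 m = 4.35×10⁻⁴ Pa/m
Geostrophic balance (pressure-gradient force = Coriolis force):
V_g = (1/(fρ)) |∂P/∂n| = 4.35×10⁻⁴ / (1.08×10⁻⁴ × 1.18) = 3.40 m/s

3.40 m/s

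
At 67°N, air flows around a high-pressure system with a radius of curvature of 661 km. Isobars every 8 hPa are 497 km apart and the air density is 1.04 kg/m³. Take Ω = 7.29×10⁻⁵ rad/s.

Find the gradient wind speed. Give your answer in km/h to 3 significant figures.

49.0 km/h

Coriolis parameter at 67°N:
f = 2Ω sin φ = 2 × 7.29×10⁻⁵ × sin 67° = 1.34×10⁻⁴ s⁻¹
Pressure gradient: |∂P/∂n| = 800 Pa / 497000 m = 1.61×10⁻³ Pa/m
Geostrophic speed: V_g = |∂P/∂n|/(fρ) = 1.61×10⁻³/(1.34×10⁻⁴ × 1.04) = 11.5 m/s
Around a high, pressure-gradient force acts outward with centrifugal, so Coriolis balances both:
fV = (1/ρ)|∂P/∂n| + V²/R  →  V² − fR·V + fR·V_g = 0
With fR = 1.34×10⁻⁴ × 661×10³ m = 88.7 m/s:
V = [fR − √((fR)² − 4 fR V_g)]/2 = [88.7 − √(88.7² − 4×88.7×11.5)]/2 = 13.6 m/s
Supergeostrophic (V > V_g = 11.5 m/s), as expected around a high.
Converting: 13.6 m/s × 3.6 = 49.0 km/h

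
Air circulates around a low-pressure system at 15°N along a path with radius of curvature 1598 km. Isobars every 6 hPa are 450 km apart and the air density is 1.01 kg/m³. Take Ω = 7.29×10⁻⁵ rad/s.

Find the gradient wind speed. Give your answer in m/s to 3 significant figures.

Coriolis parameter at 15°N:
f = 2Ω sin φ = 2 × 7.29×10⁻⁵ × sin 15° = 3.77×10⁻⁵ s⁻¹
Pressure gradient: |∂P/∂n| = 600 Pa / 450000 m = 1.33×10⁻³ Pa/m
Geostrophic speed: V_g = |∂P/∂n|/(fρ) = 1.33×10⁻³/(3.77×10⁻⁵ × 1.01) = 35.0 m/s
Around a low, centrifugal force acts outward with Coriolis, so pressure-gradient force balances both:
(1/ρ)|∂P/∂n| = fV + V²/R  →  V² + fR·V − fR·V_g = 0
With fR = 3.77×10⁻⁵ × 1598×10³ m = 60.3 m/s:
V = [−fR + √((fR)² + 4 fR V_g)]/2 = [−60.3 + √(60.3² + 4×60.3×35)]/2 = 24.8 m/s
Subgeostrophic (V < V_g = 35 m/s), as expected around a low.

24.8 m/s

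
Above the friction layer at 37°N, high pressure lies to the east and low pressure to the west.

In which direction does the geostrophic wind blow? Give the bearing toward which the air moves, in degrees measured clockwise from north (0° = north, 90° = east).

000°

The pressure-gradient force points toward the west (bearing 270°).
Geostrophic balance: in the Northern Hemisphere the Coriolis force deflects motion to the right, so the geostrophic wind blows 90° to the right of the pressure-gradient force (low pressure on the left).
Rotating 270° by 90° clockwise gives 000° — the wind blows toward the north.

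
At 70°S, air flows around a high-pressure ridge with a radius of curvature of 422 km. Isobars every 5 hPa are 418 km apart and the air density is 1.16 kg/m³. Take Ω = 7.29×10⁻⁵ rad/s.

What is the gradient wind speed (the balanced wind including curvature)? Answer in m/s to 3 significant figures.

Coriolis parameter at 70°S:
f = 2Ω sin φ = 2 × 7.29×10⁻⁵ × sin 70° = 1.37×10⁻⁴ s⁻¹
Pressure gradient: |∂P/∂n| = 500 Pa / 418000 m = 1.20×10⁻³ Pa/m
Geostrophic speed: V_g = |∂P/∂n|/(fρ) = 1.20×10⁻³/(1.37×10⁻⁴ × 1.16) = 7.53 m/s
Around a high, pressure-gradient force acts outward with centrifugal, so Coriolis balances both:
fV = (1/ρ)|∂P/∂n| + V²/R  →  V² − fR·V + fR·V_g = 0
With fR = 1.37×10⁻⁴ × 422×10³ m = 57.8 m/s:
V = [fR − √((fR)² − 4 fR V_g)]/2 = [57.8 − √(57.8² − 4×57.8×7.53)]/2 = 8.89 m/s
Supergeostrophic (V > V_g = 7.53 m/s), as expected around a high.

8.89 m/s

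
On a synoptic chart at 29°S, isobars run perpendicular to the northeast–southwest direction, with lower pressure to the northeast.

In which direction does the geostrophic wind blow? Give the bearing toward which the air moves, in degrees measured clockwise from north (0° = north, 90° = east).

The pressure-gradient force points toward the northeast (bearing 045°).
Geostrophic balance: in the Southern Hemisphere the Coriolis force deflects motion to the left, so the geostrophic wind blows 90° to the left of the pressure-gradient force (low pressure on the right).
Rotating 045° by 90° counterclockwise gives 315° — the wind blows toward the northwest.

315°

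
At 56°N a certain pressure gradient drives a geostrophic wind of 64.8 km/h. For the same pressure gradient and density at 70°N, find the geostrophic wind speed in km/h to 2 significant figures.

With the same pressure gradient and density, V_g ∝ 1/f ∝ 1/sin φ.
V₂ = V₁ · sin φ₁ / sin φ₂ = 64.8 × sin 56° / sin 70°
V₂ = 64.8 × 0.8290/0.9397 = 57 km/h

57 km/h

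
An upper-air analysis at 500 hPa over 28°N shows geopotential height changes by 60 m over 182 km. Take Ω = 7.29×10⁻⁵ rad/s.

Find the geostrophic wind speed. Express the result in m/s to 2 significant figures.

Coriolis parameter at 28°N:
f = 2Ω sin φ = 2 × 7.29×10⁻⁵ × sin 28° = 6.84×10⁻⁵ s⁻¹
Height gradient: |∂Z/∂n| = 60 m / 182000 m = 3.30×10⁻⁴
On a pressure surface, geostrophic balance gives V_g = (g/f)|∂Z/∂n|:
V_g = 9.81 × 3.30×10⁻⁴ / 6.84×10⁻⁵ = 47.2 m/s

47 m/s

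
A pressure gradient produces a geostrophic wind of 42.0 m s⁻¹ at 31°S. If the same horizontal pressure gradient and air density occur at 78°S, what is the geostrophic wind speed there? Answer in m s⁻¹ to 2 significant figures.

22 m s⁻¹

With the same pressure gradient and density, V_g ∝ 1/f ∝ 1/sin φ.
V₂ = V₁ · sin φ₁ / sin φ₂ = 42.0 × sin 31° / sin 78°
V₂ = 42.0 × 0.5150/0.9781 = 22 m s⁻¹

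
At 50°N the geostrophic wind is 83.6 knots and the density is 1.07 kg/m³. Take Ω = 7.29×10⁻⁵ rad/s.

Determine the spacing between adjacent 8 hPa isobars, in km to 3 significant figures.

156 km

Coriolis parameter at 50°N:
f = 2Ω sin φ = 2 × 7.29×10⁻⁵ × sin 50° = 1.12×10⁻⁴ s⁻¹
Wind speed in SI: 83.6 knots = 43.0 m/s
Geostrophic balance rearranged: |∂P/∂n| = f ρ V_g
|∂P/∂n| = 1.12×10⁻⁴ × 1.07 × 43.0 = 5.14×10⁻³ Pa/m
Isobar spacing: Δn = ΔP/|∂P/∂n| = 800 Pa / 5.14×10⁻³ Pa/m = 155650 m ≈ 156 km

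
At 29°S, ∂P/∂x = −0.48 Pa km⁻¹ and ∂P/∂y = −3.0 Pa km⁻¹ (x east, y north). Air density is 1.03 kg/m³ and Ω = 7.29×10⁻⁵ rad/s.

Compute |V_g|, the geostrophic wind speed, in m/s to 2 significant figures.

42 m/s

Coriolis parameter at 29°S:
f = 2Ω sin φ = 2 × 7.29×10⁻⁵ × sin 29° = 7.07×10⁻⁵ s⁻¹
In the Southern Hemisphere f is negative: f = −7.07×10⁻⁵ s⁻¹.
Component geostrophic relations (x east, y north):
u_g = −(1/(fρ)) ∂P/∂y,  v_g = (1/(fρ)) ∂P/∂x
u_g = −(−3.0×10⁻³)/(−7.07×10⁻⁵ × 1.03) = −41.2 m/s;  v_g = (−0.48×10⁻³)/(−7.07×10⁻⁵ × 1.03) = 6.59 m/s
|V_g| = √(u_g² + v_g²) = 41.7 m/s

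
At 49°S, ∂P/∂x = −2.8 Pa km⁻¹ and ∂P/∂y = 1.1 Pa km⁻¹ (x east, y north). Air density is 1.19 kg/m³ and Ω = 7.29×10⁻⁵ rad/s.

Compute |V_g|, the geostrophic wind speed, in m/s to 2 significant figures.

Coriolis parameter at 49°S:
f = 2Ω sin φ = 2 × 7.29×10⁻⁵ × sin 49° = 1.10×10⁻⁴ s⁻¹
In the Southern Hemisphere f is negative: f = −1.10×10⁻⁴ s⁻¹.
Component geostrophic relations (x east, y north):
u_g = −(1/(fρ)) ∂P/∂y,  v_g = (1/(fρ)) ∂P/∂x
u_g = −(1.1×10⁻³)/(−1.10×10⁻⁴ × 1.19) = 8.40 m/s;  v_g = (−2.8×10⁻³)/(−1.10×10⁻⁴ × 1.19) = 21.4 m/s
|V_g| = √(u_g² + v_g²) = 23.0 m/s

23 m/s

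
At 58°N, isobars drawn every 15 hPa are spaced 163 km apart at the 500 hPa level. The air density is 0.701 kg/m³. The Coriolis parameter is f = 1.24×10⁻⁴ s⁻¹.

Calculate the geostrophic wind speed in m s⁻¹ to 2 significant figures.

Pressure gradient: |∂P/∂n| = 1500 Pa / 163000 m = 9.20×10⁻³ Pa/m
Geostrophic balance (pressure-gradient force = Coriolis force):
V_g = (1/(fρ)) |∂P/∂n| = 9.20×10⁻³ / (1.24×10⁻⁴ × 0.701) = 106 m/s

110 m s⁻¹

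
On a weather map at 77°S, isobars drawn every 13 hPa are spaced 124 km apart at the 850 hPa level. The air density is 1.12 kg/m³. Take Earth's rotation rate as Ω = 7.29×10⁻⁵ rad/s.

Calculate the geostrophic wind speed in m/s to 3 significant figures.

Coriolis parameter at 77°S:
f = 2Ω sin φ = 2 × 7.29×10⁻⁵ × sin 77° = 1.42×10⁻⁴ s⁻¹
Pressure gradient: |∂P/∂n| = 1300 Pa / 124000 m = 1.05×10⁻² Pa/m
Geostrophic balance (pressure-gradient force = Coriolis force):
V_g = (1/(fρ)) |∂P/∂n| = 1.05×10⁻² / (1.42×10⁻⁴ × 1.12) = 65.9 m/s

65.9 m/s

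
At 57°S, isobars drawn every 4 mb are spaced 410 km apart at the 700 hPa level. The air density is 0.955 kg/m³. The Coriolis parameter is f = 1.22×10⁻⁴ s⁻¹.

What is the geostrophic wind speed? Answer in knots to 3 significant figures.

Pressure gradient: |∂P/∂n| = 400 Pa / 410000 m = 9.76×10⁻⁴ Pa/m
Geostrophic balance (pressure-gradient force = Coriolis force):
V_g = (1/(fρ)) |∂P/∂n| = 9.76×10⁻⁴ / (1.22×10⁻⁴ × 0.955) = 8.37 m/s
Converting: 8.37 m/s × 1.944 = 16.3 knots

16.3 knots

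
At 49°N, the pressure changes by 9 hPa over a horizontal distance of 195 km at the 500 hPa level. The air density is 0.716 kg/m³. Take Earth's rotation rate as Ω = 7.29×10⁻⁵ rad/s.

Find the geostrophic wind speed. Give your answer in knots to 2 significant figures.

110 knots

Coriolis parameter at 49°N:
f = 2Ω sin φ = 2 × 7.29×10⁻⁵ × sin 49° = 1.10×10⁻⁴ s⁻¹
Pressure gradient: |∂P/∂n| = 900 Pa / 195000 m = 4.62×10⁻³ Pa/m
Geostrophic balance (pressure-gradient force = Coriolis force):
V_g = (1/(fρ)) |∂P/∂n| = 4.62×10⁻³ / (1.10×10⁻⁴ × 0.716) = 58.6 m/s
Converting: 58.6 m/s × 1.944 = 110 knots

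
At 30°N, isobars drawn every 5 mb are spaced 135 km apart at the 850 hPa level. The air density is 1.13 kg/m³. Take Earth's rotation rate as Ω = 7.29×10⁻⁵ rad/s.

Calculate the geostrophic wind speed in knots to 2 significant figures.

87 knots

Coriolis parameter at 30°N:
f = 2Ω sin φ = 2 × 7.29×10⁻⁵ × sin 30° = 7.29×10⁻⁵ s⁻¹
Pressure gradient: |∂P/∂n| = 500 Pa / 135000 m = 3.70×10⁻³ Pa/m
Geostrophic balance (pressure-gradient force = Coriolis force):
V_g = (1/(fρ)) |∂P/∂n| = 3.70×10⁻³ / (7.29×10⁻⁵ × 1.13) = 45.0 m/s
Converting: 45.0 m/s × 1.944 = 87 knots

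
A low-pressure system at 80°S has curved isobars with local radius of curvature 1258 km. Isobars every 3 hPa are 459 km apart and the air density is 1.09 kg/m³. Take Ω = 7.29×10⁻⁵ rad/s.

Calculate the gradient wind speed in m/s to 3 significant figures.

4.08 m/s

Coriolis parameter at 80°S:
f = 2Ω sin φ = 2 × 7.29×10⁻⁵ × sin 80° = 1.44×10⁻⁴ s⁻¹
Pressure gradient: |∂P/∂n| = 300 Pa / 459000 m = 6.54×10⁻⁴ Pa/m
Geostrophic speed: V_g = |∂P/∂n|/(fρ) = 6.54×10⁻⁴/(1.44×10⁻⁴ × 1.09) = 4.18 m/s
Around a low, centrifugal force acts outward with Coriolis, so pressure-gradient force balances both:
(1/ρ)|∂P/∂n| = fV + V²/R  →  V² + fR·V − fR·V_g = 0
With fR = 1.44×10⁻⁴ × 1258×10³ m = 181 m/s:
V = [−fR + √((fR)² + 4 fR V_g)]/2 = [−181 + √(181² + 4×181×4.18)]/2 = 4.08 m/s
Subgeostrophic (V < V_g = 4.18 m/s), as expected around a low.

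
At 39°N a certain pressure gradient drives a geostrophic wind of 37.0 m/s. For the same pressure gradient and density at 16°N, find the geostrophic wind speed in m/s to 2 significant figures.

84 m/s

With the same pressure gradient and density, V_g ∝ 1/f ∝ 1/sin φ.
V₂ = V₁ · sin φ₁ / sin φ₂ = 37.0 × sin 39° / sin 16°
V₂ = 37.0 × 0.6293/0.2756 = 84 m/s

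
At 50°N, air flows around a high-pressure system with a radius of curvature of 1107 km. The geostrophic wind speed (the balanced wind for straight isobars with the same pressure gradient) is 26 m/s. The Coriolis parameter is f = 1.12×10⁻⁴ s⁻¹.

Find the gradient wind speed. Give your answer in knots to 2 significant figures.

Around a high, pressure-gradient force acts outward with centrifugal, so Coriolis balances both:
fV = (1/ρ)|∂P/∂n| + V²/R  →  V² − fR·V + fR·V_g = 0
With fR = 1.12×10⁻⁴ × 1107×10³ m = 124 m/s:
V = [fR − √((fR)² − 4 fR V_g)]/2 = [124 − √(124² − 4×124×26)]/2 = 37.1 m/s
Supergeostrophic (V > V_g = 26 m/s), as expected around a high.
Converting: 37.1 m/s × 1.944 = 72 knots

72 knots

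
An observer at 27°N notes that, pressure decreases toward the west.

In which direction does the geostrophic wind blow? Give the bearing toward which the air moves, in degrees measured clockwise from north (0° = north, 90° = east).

The pressure-gradient force points toward the west (bearing 270°).
Geostrophic balance: in the Northern Hemisphere the Coriolis force deflects motion to the right, so the geostrophic wind blows 90° to the right of the pressure-gradient force (low pressure on the left).
Rotating 270° by 90° clockwise gives 000° — the wind blows toward the north.

000°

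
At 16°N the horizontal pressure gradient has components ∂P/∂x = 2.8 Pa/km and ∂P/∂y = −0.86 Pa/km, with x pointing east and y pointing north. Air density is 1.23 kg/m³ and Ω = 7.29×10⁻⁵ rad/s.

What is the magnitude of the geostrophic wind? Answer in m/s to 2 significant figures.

Coriolis parameter at 16°N:
f = 2Ω sin φ = 2 × 7.29×10⁻⁵ × sin 16° = 4.02×10⁻⁵ s⁻¹
Component geostrophic relations (x east, y north):
u_g = −(1/(fρ)) ∂P/∂y,  v_g = (1/(fρ)) ∂P/∂x
u_g = −(−0.86×10⁻³)/(4.02×10⁻⁵ × 1.23) = 17.4 m/s;  v_g = (2.8×10⁻³)/(4.02×10⁻⁵ × 1.23) = 56.6 m/s
|V_g| = √(u_g² + v_g²) = 59.3 m/s

59 m/s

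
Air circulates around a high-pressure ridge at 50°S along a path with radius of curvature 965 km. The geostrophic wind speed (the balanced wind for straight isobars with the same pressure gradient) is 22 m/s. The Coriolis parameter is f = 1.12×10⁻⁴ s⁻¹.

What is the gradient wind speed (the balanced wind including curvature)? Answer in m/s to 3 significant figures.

Around a high, pressure-gradient force acts outward with centrifugal, so Coriolis balances both:
fV = (1/ρ)|∂P/∂n| + V²/R  →  V² − fR·V + fR·V_g = 0
With fR = 1.12×10⁻⁴ × 965×10³ m = 108 m/s:
V = [fR − √((fR)² − 4 fR V_g)]/2 = [108 − √(108² − 4×108×22)]/2 = 30.7 m/s
Supergeostrophic (V > V_g = 22 m/s), as expected around a high.

30.7 m/s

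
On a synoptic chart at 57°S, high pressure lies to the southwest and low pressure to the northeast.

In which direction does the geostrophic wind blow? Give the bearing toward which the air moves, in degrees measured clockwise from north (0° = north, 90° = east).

315°

The pressure-gradient force points toward the northeast (bearing 045°).
Geostrophic balance: in the Southern Hemisphere the Coriolis force deflects motion to the left, so the geostrophic wind blows 90° to the left of the pressure-gradient force (low pressure on the right).
Rotating 045° by 90° counterclockwise gives 315° — the wind blows toward the northwest.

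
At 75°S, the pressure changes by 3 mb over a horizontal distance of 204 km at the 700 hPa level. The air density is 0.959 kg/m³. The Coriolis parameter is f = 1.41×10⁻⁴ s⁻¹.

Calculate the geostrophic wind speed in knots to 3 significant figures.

Pressure gradient: |∂P/∂n| = 300 Pa / 204000 m = 1.47×10⁻³ Pa/m
Geostrophic balance (pressure-gradient force = Coriolis force):
V_g = (1/(fρ)) |∂P/∂n| = 1.47×10⁻³ / (1.41×10⁻⁴ × 0.959) = 10.9 m/s
Converting: 10.9 m/s × 1.944 = 21.1 knots

21.1 knots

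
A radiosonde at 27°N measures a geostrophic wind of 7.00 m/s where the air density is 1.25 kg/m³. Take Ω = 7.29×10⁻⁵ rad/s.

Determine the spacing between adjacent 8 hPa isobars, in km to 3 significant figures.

Coriolis parameter at 27°N:
f = 2Ω sin φ = 2 × 7.29×10⁻⁵ × sin 27° = 6.62×10⁻⁵ s⁻¹
Geostrophic balance rearranged: |∂P/∂n| = f ρ V_g
|∂P/∂n| = 6.62×10⁻⁵ × 1.25 × 7.00 = 5.79×10⁻⁴ Pa/m
Isobar spacing: Δn = ΔP/|∂P/∂n| = 800 Pa / 5.79×10⁻⁴ Pa/m = 1381267 m ≈ 1380 km

1380 km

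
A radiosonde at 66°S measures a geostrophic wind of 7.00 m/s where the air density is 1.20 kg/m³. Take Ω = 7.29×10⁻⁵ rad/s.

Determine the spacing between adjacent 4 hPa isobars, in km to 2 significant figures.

Coriolis parameter at 66°S:
f = 2Ω sin φ = 2 × 7.29×10⁻⁵ × sin 66° = 1.33×10⁻⁴ s⁻¹
Geostrophic balance rearranged: |∂P/∂n| = f ρ V_g
|∂P/∂n| = 1.33×10⁻⁴ × 1.20 × 7.00 = 1.12×10⁻³ Pa/m
Isobar spacing: Δn = ΔP/|∂P/∂n| = 400 Pa / 1.12×10⁻³ Pa/m = 357514 m ≈ 360 km

360 km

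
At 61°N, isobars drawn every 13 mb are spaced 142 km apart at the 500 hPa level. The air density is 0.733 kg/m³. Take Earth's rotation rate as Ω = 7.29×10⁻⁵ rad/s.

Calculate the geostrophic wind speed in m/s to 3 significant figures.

Coriolis parameter at 61°N:
f = 2Ω sin φ = 2 × 7.29×10⁻⁵ × sin 61° = 1.28×10⁻⁴ s⁻¹
Pressure gradient: |∂P/∂n| = 1300 Pa / 142000 m = 9.15×10⁻³ Pa/m
Geostrophic balance (pressure-gradient force = Coriolis force):
V_g = (1/(fρ)) |∂P/∂n| = 9.15×10⁻³ / (1.28×10⁻⁴ × 0.733) = 97.9 m/s

97.9 m/s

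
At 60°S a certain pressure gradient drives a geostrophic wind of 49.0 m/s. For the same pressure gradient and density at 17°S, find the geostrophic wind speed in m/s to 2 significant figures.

With the same pressure gradient and density, V_g ∝ 1/f ∝ 1/sin φ.
V₂ = V₁ · sin φ₁ / sin φ₂ = 49.0 × sin 60° / sin 17°
V₂ = 49.0 × 0.8660/0.2924 = 150 m/s

150 m/s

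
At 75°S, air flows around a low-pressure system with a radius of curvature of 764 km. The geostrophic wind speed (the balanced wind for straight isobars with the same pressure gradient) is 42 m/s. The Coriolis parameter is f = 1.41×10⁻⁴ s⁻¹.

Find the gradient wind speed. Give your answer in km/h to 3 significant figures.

Around a low, centrifugal force acts outward with Coriolis, so pressure-gradient force balances both:
(1/ρ)|∂P/∂n| = fV + V²/R  →  V² + fR·V − fR·V_g = 0
With fR = 1.41×10⁻⁴ × 764×10³ m = 108 m/s:
V = [−fR + √((fR)² + 4 fR V_g)]/2 = [−108 + √(108² + 4×108×42)]/2 = 32.3 m/s
Subgeostrophic (V < V_g = 42 m/s), as expected around a low.
Converting: 32.3 m/s × 3.6 = 116 km/h

116 km/h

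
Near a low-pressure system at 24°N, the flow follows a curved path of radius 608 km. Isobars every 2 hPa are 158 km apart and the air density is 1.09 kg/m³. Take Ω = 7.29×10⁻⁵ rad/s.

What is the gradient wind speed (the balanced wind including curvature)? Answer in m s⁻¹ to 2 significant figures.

Coriolis parameter at 24°N:
f = 2Ω sin φ = 2 × 7.29×10⁻⁵ × sin 24° = 5.93×10⁻⁵ s⁻¹
Pressure gradient: |∂P/∂n| = 200 Pa / 158000 m = 1.27×10⁻³ Pa/m
Geostrophic speed: V_g = |∂P/∂n|/(fρ) = 1.27×10⁻³/(5.93×10⁻⁵ × 1.09) = 19.6 m/s
Around a low, centrifugal force acts outward with Coriolis, so pressure-gradient force balances both:
(1/ρ)|∂P/∂n| = fV + V²/R  →  V² + fR·V − fR·V_g = 0
With fR = 5.93×10⁻⁵ × 608×10³ m = 36.1 m/s:
V = [−fR + √((fR)² + 4 fR V_g)]/2 = [−36.1 + √(36.1² + 4×36.1×19.6)]/2 = 14.1 m/s
Subgeostrophic (V < V_g = 19.6 m/s), as expected around a low.

14 m s⁻¹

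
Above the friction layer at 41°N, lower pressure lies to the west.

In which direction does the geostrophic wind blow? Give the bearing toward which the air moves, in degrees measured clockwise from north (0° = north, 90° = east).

The pressure-gradient force points toward the west (bearing 270°).
Geostrophic balance: in the Northern Hemisphere the Coriolis force deflects motion to the right, so the geostrophic wind blows 90° to the right of the pressure-gradient force (low pressure on the left).
Rotating 270° by 90° clockwise gives 000° — the wind blows toward the north.

000°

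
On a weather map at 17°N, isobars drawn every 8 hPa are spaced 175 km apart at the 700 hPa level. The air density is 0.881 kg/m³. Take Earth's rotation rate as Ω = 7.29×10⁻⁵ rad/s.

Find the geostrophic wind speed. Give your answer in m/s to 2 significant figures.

Coriolis parameter at 17°N:
f = 2Ω sin φ = 2 × 7.29×10⁻⁵ × sin 17° = 4.26×10⁻⁵ s⁻¹
Pressure gradient: |∂P/∂n| = 800 Pa / 175000 m = 4.57×10⁻³ Pa/m
Geostrophic balance (pressure-gradient force = Coriolis force):
V_g = (1/(fρ)) |∂P/∂n| = 4.57×10⁻³ / (4.26×10⁻⁵ × 0.881) = 122 m/s

120 m/s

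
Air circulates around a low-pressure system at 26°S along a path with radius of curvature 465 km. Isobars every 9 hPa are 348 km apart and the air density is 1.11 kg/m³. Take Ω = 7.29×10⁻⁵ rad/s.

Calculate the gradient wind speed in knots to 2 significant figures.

41 knots

Coriolis parameter at 26°S:
f = 2Ω sin φ = 2 × 7.29×10⁻⁵ × sin 26° = 6.39×10⁻⁵ s⁻¹
Pressure gradient: |∂P/∂n| = 900 Pa / 348000 m = 2.59×10⁻³ Pa/m
Geostrophic speed: V_g = |∂P/∂n|/(fρ) = 2.59×10⁻³/(6.39×10⁻⁵ × 1.11) = 36.5 m/s
Around a low, centrifugal force acts outward with Coriolis, so pressure-gradient force balances both:
(1/ρ)|∂P/∂n| = fV + V²/R  →  V² + fR·V − fR·V_g = 0
With fR = 6.39×10⁻⁵ × 465×10³ m = 29.7 m/s:
V = [−fR + √((fR)² + 4 fR V_g)]/2 = [−29.7 + √(29.7² + 4×29.7×36.5)]/2 = 21.3 m/s
Subgeostrophic (V < V_g = 36.5 m/s), as expected around a low.
Converting: 21.3 m/s × 1.944 = 41 knots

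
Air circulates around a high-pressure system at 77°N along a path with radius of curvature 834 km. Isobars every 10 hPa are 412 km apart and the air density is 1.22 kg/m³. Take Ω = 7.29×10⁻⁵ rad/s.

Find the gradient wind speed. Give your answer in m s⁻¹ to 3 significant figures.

16.2 m s⁻¹

Coriolis parameter at 77°N:
f = 2Ω sin φ = 2 × 7.29×10⁻⁵ × sin 77° = 1.42×10⁻⁴ s⁻¹
Pressure gradient: |∂P/∂n| = 1000 Pa / 412000 m = 2.43×10⁻³ Pa/m
Geostrophic speed: V_g = |∂P/∂n|/(fρ) = 2.43×10⁻³/(1.42×10⁻⁴ × 1.22) = 14.0 m/s
Around a high, pressure-gradient force acts outward with centrifugal, so Coriolis balances both:
fV = (1/ρ)|∂P/∂n| + V²/R  →  V² − fR·V + fR·V_g = 0
With fR = 1.42×10⁻⁴ × 834×10³ m = 118 m/s:
V = [fR − √((fR)² − 4 fR V_g)]/2 = [118 − √(118² − 4×118×14)]/2 = 16.2 m/s
Supergeostrophic (V > V_g = 14 m/s), as expected around a high.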